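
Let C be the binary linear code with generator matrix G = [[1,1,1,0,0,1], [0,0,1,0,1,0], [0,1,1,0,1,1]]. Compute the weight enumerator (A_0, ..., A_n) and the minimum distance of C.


Weight distribution: A_0 = 1, A_2 = 4, A_4 = 3. Minimum distance d = 2.

Enumerate all 2^3 = 8 messages m ∈ F_2^3.
For each, compute codeword c = mG in F_2^6, then tally its weight.
  m = 000 → c = 000000, weight = 0.
  m = 100 → c = 111001, weight = 4.
  m = 010 → c = 001010, weight = 2.
  m = 110 → c = 110011, weight = 4.
  m = 001 → c = 011011, weight = 4.
  m = 101 → c = 100010, weight = 2.
  m = 011 → c = 010001, weight = 2.
  m = 111 → c = 101000, weight = 2.
Tally weights:
  weight 0: 1 codewords.
  weight 2: 4 codewords.
  weight 4: 3 codewords.
Minimum distance d = smallest w > 0 with A_w > 0 = 2.
Sanity: Σ A_w = 8 = 2^3 = 8 ✓.


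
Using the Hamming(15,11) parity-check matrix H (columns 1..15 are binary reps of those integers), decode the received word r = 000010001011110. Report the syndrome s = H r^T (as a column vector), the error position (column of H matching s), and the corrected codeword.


s = (1, 0, 0, 0)^T, error position = 8, corrected codeword c = 000010011011110

Compute s = H r^T mod 2 one row at a time:
  s_1 = 0 + 1 + 0 + 1 + 1 + 1 + 1 + 0 = 5 ≡ 1 (mod 2).
  s_2 = 0 + 1 + 0 + 0 + 1 + 1 + 1 + 0 = 4 ≡ 0 (mod 2).
  s_3 = 0 + 0 + 0 + 0 + 0 + 1 + 1 + 0 = 2 ≡ 0 (mod 2).
  s_4 = 0 + 0 + 1 + 0 + 1 + 1 + 1 + 0 = 4 ≡ 0 (mod 2).
s = (1, 0, 0, 0)^T — this equals column 8 of H (binary 1000), so error is at position 8.
Correct: flip bit 8 of r = 000010001011110 to get c = 000010011011110.


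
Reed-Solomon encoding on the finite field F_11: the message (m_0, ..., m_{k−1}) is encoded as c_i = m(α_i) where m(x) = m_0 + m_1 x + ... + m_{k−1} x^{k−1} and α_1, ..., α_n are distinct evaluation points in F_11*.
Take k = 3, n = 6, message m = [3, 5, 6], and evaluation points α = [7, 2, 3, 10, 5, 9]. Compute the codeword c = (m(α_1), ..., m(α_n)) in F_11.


c = [2, 4, 6, 4, 2, 6]

Message polynomial: m(x) = 3 + 5·x + 6·x^2 (mod 11).
For each evaluation point α_i, compute m(α_i) mod 11:
  α_1 = 7: Horner steps 6 → 3 → 2, so m(7) = 2.
  α_2 = 2: Horner steps 6 → 6 → 4, so m(2) = 4.
  α_3 = 3: Horner steps 6 → 1 → 6, so m(3) = 6.
  α_4 = 10: Horner steps 6 → 10 → 4, so m(10) = 4.
  α_5 = 5: Horner steps 6 → 2 → 2, so m(5) = 2.
  α_6 = 9: Horner steps 6 → 4 → 6, so m(9) = 6.
Codeword c = [2, 4, 6, 4, 2, 6] ∈ F_11^6.


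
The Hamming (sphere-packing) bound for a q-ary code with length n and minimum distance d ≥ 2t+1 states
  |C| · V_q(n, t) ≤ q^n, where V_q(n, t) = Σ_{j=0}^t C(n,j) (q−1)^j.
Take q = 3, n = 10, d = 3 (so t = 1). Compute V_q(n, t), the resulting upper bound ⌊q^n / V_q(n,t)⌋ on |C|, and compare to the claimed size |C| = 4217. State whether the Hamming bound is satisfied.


V_q(n, t) = 21, q^n = 59049, Hamming bound = 2811, |C| = 4217 > bound (violated).

Step 1: Compute V_q(n, t) = Σ_{j=0}^1 C(n, j) (q−1)^j.
  j = 0: C(10,0)·(2)^0 = 1·1 = 1.
  j = 1: C(10,1)·(2)^1 = 10·2 = 20.
  V_q(n, t) = 1 + 20 = 21.
Step 2: q^n = 3^10 = 59049.
Step 3: Hamming bound ⌊q^n / V_q(n,t)⌋ = ⌊59049/21⌋ = 2811.
Step 4: Compare |C| = 4217 to 2811: violated.
The claimed |C| lies above the Hamming bound, so no 3-ary code of length 10 with d ≥ 3 can have 4217 codewords.


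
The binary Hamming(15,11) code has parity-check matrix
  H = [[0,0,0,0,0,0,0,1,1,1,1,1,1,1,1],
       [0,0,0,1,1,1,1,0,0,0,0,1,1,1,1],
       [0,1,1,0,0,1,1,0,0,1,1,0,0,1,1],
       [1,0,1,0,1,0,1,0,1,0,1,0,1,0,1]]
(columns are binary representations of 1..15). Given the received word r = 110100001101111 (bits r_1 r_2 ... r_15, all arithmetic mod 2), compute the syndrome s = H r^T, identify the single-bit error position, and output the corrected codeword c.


s = (0, 1, 0, 0)^T, error position = 4, corrected codeword c = 110000001101111

Compute s = H r^T mod 2 one row at a time:
  s_1 = 0 + 1 + 1 + 0 + 1 + 1 + 1 + 1 = 6 ≡ 0 (mod 2).
  s_2 = 1 + 0 + 0 + 0 + 1 + 1 + 1 + 1 = 5 ≡ 1 (mod 2).
  s_3 = 1 + 0 + 0 + 0 + 1 + 0 + 1 + 1 = 4 ≡ 0 (mod 2).
  s_4 = 1 + 0 + 0 + 0 + 1 + 0 + 1 + 1 = 4 ≡ 0 (mod 2).
s = (0, 1, 0, 0)^T — this equals column 4 of H (binary 0100), so error is at position 4.
Correct: flip bit 4 of r = 110100001101111 to get c = 110000001101111.


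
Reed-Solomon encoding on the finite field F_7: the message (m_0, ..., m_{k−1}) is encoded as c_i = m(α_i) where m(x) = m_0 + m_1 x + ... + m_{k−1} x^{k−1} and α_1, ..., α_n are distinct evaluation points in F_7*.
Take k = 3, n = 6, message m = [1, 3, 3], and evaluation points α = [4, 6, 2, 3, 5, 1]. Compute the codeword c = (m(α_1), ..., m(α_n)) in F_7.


c = [5, 1, 5, 2, 0, 0]

Message polynomial: m(x) = 1 + 3·x + 3·x^2 (mod 7).
For each evaluation point α_i, compute m(α_i) mod 7:
  α_1 = 4: Horner steps 3 → 1 → 5, so m(4) = 5.
  α_2 = 6: Horner steps 3 → 0 → 1, so m(6) = 1.
  α_3 = 2: Horner steps 3 → 2 → 5, so m(2) = 5.
  α_4 = 3: Horner steps 3 → 5 → 2, so m(3) = 2.
  α_5 = 5: Horner steps 3 → 4 → 0, so m(5) = 0.
  α_6 = 1: Horner steps 3 → 6 → 0, so m(1) = 0.
Codeword c = [5, 1, 5, 2, 0, 0] ∈ F_7^6.


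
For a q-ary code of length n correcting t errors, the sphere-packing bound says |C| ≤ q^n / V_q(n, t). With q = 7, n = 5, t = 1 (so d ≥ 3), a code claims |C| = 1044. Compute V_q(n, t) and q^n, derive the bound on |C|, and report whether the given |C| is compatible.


V_q(n, t) = 31, q^n = 16807, Hamming bound = 542, |C| = 1044 > bound (violated).

Step 1: Compute V_q(n, t) = Σ_{j=0}^1 C(n, j) (q−1)^j.
  j = 0: C(5,0)·(6)^0 = 1·1 = 1.
  j = 1: C(5,1)·(6)^1 = 5·6 = 30.
  V_q(n, t) = 1 + 30 = 31.
Step 2: q^n = 7^5 = 16807.
Step 3: Hamming bound ⌊q^n / V_q(n,t)⌋ = ⌊16807/31⌋ = 542.
Step 4: Compare |C| = 1044 to 542: violated.
The claimed |C| lies above the Hamming bound, so no 7-ary code of length 5 with d ≥ 3 can have 1044 codewords.


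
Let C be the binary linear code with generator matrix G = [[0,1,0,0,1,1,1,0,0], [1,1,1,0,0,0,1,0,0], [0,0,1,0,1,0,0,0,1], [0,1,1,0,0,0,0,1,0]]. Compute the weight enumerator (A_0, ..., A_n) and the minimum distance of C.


Weight distribution: A_0 = 1, A_3 = 4, A_4 = 5, A_5 = 4, A_6 = 2. Minimum distance d = 3.

Enumerate all 2^4 = 16 messages m ∈ F_2^4.
For each, compute codeword c = mG in F_2^9, then tally its weight.
  m = 0000 → c = 000000000, weight = 0.
  m = 1000 → c = 010011100, weight = 4.
  m = 0100 → c = 111000100, weight = 4.
  m = 1100 → c = 101011000, weight = 4.
  m = 0010 → c = 001010001, weight = 3.
  m = 1010 → c = 011001101, weight = 5.
  m = 0110 → c = 110010101, weight = 5.
  m = 1110 → c = 100001001, weight = 3.
  m = 0001 → c = 011000010, weight = 3.
  m = 1001 → c = 001011110, weight = 5.
  m = 0101 → c = 100000110, weight = 3.
  m = 1101 → c = 110011010, weight = 5.
  m = 0011 → c = 010010011, weight = 4.
  m = 1011 → c = 000001111, weight = 4.
  m = 0111 → c = 101010111, weight = 6.
  m = 1111 → c = 111001011, weight = 6.
Tally weights:
  weight 0: 1 codewords.
  weight 3: 4 codewords.
  weight 4: 5 codewords.
  weight 5: 4 codewords.
  weight 6: 2 codewords.
Minimum distance d = smallest w > 0 with A_w > 0 = 3.
Sanity: Σ A_w = 16 = 2^4 = 16 ✓.


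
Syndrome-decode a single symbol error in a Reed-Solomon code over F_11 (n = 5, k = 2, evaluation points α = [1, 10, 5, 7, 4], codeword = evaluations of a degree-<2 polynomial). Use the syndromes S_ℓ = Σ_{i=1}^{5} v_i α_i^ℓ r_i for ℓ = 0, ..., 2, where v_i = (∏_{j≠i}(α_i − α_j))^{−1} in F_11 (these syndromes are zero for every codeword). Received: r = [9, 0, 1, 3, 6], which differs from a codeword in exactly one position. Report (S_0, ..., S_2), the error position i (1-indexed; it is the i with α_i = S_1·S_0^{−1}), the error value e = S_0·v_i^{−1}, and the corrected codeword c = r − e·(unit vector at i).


S = (1, 5, 3), error at position 3, error magnitude e = 7, c = [9, 0, 5, 3, 6].

Step 1: column multipliers v_i = (∏_{j≠i}(α_i − α_j))^{−1} mod 11.
  i = 1 (α = 1): (1−10)(1−5)(1−7)(1−4) = (−9)·(−4)·(−6)·(−3) = 648 ≡ 10, so v_1 = 10^{−1} = 10 (mod 11).
  i = 2 (α = 10): (10−1)(10−5)(10−7)(10−4) = 9·5·3·6 = 810 ≡ 7, so v_2 = 7^{−1} = 8 (mod 11).
  i = 3 (α = 5): (5−1)(5−10)(5−7)(5−4) = 4·(−5)·(−2)·1 = 40 ≡ 7, so v_3 = 7^{−1} = 8 (mod 11).
  i = 4 (α = 7): (7−1)(7−10)(7−5)(7−4) = 6·(−3)·2·3 = −108 ≡ 2, so v_4 = 2^{−1} = 6 (mod 11).
  i = 5 (α = 4): (4−1)(4−10)(4−5)(4−7) = 3·(−6)·(−1)·(−3) = −54 ≡ 1, so v_5 = 1^{−1} = 1 (mod 11).
  v = [10, 8, 8, 6, 1].
Step 2: syndromes of r = [9, 0, 1, 3, 6] (all sums mod 11).
  S_0 = Σ v_i r_i = 10·9 + 8·0 + 8·1 + 6·3 + 1·6 = 122 ≡ 1.
  S_1 = Σ v_i α_i r_i = 10·1·9 + 8·10·0 + 8·5·1 + 6·7·3 + 1·4·6 = 280 ≡ 5.
  α_i^2 mod 11 = [1, 1, 3, 5, 5].
  S_2 = Σ v_i α_i^2 r_i = 10·1·9 + 8·1·0 + 8·3·1 + 6·5·3 + 1·5·6 = 234 ≡ 3.
  S = (1, 5, 3) ≠ 0, so r is not a codeword (an error is present).
Step 3: locate the error. For a single error e at position i, S_ℓ = v_i·e·α_i^ℓ, so α_err = S_1/S_0.
  S_0^{−1} = 1^{−1} = 1 (mod 11), so α_err = 5·1 = 5 ≡ 5 = α_3. Error position i = 3.
  Consistency check: S_2/S_1 = 3·9 = 27 ≡ 5 = α_err ✓ (single-error assumption holds).
Step 4: error magnitude e = S_0/v_3 = S_0·∏_{j≠3}(α_3 − α_j) = 1·7 = 7 ≡ 7 (mod 11).
Step 5: correct position 3: c_3 = r_3 − e = 1 − 7 ≡ 5 (mod 11). Hence c = [9, 0, 5, 3, 6].
  Check: interpolating c through the α_i gives m(x) = 10 + 10·x (degree < 2) with m(α_i) = c_i for every i, so c is indeed a codeword.


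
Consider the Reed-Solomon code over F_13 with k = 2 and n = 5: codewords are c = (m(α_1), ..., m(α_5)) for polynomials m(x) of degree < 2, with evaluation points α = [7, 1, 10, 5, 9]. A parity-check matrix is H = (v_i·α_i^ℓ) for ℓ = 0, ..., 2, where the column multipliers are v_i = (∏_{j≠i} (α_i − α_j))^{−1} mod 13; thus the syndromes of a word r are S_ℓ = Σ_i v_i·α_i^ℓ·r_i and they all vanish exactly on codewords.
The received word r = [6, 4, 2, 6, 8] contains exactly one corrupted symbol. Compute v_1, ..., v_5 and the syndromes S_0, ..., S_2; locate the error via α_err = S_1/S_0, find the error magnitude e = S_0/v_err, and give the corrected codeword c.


S = (11, 12, 6), error at position 1, error magnitude e = 12, c = [7, 4, 2, 6, 8].

Step 1: column multipliers v_i = (∏_{j≠i}(α_i − α_j))^{−1} mod 13.
  i = 1 (α = 7): (7−1)(7−10)(7−5)(7−9) = 6·(−3)·2·(−2) = 72 ≡ 7, so v_1 = 7^{−1} = 2 (mod 13).
  i = 2 (α = 1): (1−7)(1−10)(1−5)(1−9) = (−6)·(−9)·(−4)·(−8) = 1728 ≡ 12, so v_2 = 12^{−1} = 12 (mod 13).
  i = 3 (α = 10): (10−7)(10−1)(10−5)(10−9) = 3·9·5·1 = 135 ≡ 5, so v_3 = 5^{−1} = 8 (mod 13).
  i = 4 (α = 5): (5−7)(5−1)(5−10)(5−9) = (−2)·4·(−5)·(−4) = −160 ≡ 9, so v_4 = 9^{−1} = 3 (mod 13).
  i = 5 (α = 9): (9−7)(9−1)(9−10)(9−5) = 2·8·(−1)·4 = −64 ≡ 1, so v_5 = 1^{−1} = 1 (mod 13).
  v = [2, 12, 8, 3, 1].
Step 2: syndromes of r = [6, 4, 2, 6, 8] (all sums mod 13).
  S_0 = Σ v_i r_i = 2·6 + 12·4 + 8·2 + 3·6 + 1·8 = 102 ≡ 11.
  S_1 = Σ v_i α_i r_i = 2·7·6 + 12·1·4 + 8·10·2 + 3·5·6 + 1·9·8 = 454 ≡ 12.
  α_i^2 mod 13 = [10, 1, 9, 12, 3].
  S_2 = Σ v_i α_i^2 r_i = 2·10·6 + 12·1·4 + 8·9·2 + 3·12·6 + 1·3·8 = 552 ≡ 6.
  S = (11, 12, 6) ≠ 0, so r is not a codeword (an error is present).
Step 3: locate the error. For a single error e at position i, S_ℓ = v_i·e·α_i^ℓ, so α_err = S_1/S_0.
  S_0^{−1} = 11^{−1} = 6 (mod 13), so α_err = 12·6 = 72 ≡ 7 = α_1. Error position i = 1.
  Consistency check: S_2/S_1 = 6·12 = 72 ≡ 7 = α_err ✓ (single-error assumption holds).
Step 4: error magnitude e = S_0/v_1 = S_0·∏_{j≠1}(α_1 − α_j) = 11·7 = 77 ≡ 12 (mod 13).
Step 5: correct position 1: c_1 = r_1 − e = 6 − 12 ≡ 7 (mod 13). Hence c = [7, 4, 2, 6, 8].
  Check: interpolating c through the α_i gives m(x) = 10 + 7·x (degree < 2) with m(α_i) = c_i for every i, so c is indeed a codeword.


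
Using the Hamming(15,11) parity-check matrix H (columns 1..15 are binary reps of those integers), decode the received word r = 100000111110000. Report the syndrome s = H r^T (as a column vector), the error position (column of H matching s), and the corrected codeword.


s = (0, 1, 1, 0)^T, error position = 6, corrected codeword c = 100001111110000

Compute s = H r^T mod 2 one row at a time:
  s_1 = 1 + 1 + 1 + 1 + 0 + 0 + 0 + 0 = 4 ≡ 0 (mod 2).
  s_2 = 0 + 0 + 0 + 1 + 0 + 0 + 0 + 0 = 1 ≡ 1 (mod 2).
  s_3 = 0 + 0 + 0 + 1 + 1 + 1 + 0 + 0 = 3 ≡ 1 (mod 2).
  s_4 = 1 + 0 + 0 + 1 + 1 + 1 + 0 + 0 = 4 ≡ 0 (mod 2).
s = (0, 1, 1, 0)^T — this equals column 6 of H (binary 0110), so error is at position 6.
Correct: flip bit 6 of r = 100000111110000 to get c = 100001111110000.


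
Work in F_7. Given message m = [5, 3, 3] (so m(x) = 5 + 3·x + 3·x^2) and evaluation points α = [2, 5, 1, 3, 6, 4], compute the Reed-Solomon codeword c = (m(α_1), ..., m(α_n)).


c = [2, 4, 4, 6, 5, 2]

Message polynomial: m(x) = 5 + 3·x + 3·x^2 (mod 7).
For each evaluation point α_i, compute m(α_i) mod 7:
  α_1 = 2: Horner steps 3 → 2 → 2, so m(2) = 2.
  α_2 = 5: Horner steps 3 → 4 → 4, so m(5) = 4.
  α_3 = 1: Horner steps 3 → 6 → 4, so m(1) = 4.
  α_4 = 3: Horner steps 3 → 5 → 6, so m(3) = 6.
  α_5 = 6: Horner steps 3 → 0 → 5, so m(6) = 5.
  α_6 = 4: Horner steps 3 → 1 → 2, so m(4) = 2.
Codeword c = [2, 4, 4, 6, 5, 2] ∈ F_7^6.


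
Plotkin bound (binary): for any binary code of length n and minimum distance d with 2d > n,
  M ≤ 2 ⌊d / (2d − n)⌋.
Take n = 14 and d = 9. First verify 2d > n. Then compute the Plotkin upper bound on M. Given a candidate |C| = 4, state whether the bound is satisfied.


Plotkin bound M ≤ 4; given |C| = 4 ≤ bound (satisfied).

Check applicability: 2d = 18, n = 14.
2d − n = 4 > 0, so Plotkin applies.
Compute d/(2d−n) = 9/4 ≈ 2.2500.
⌊d/(2d−n)⌋ = 2.
Plotkin bound: M ≤ 2·2 = 4.
Given |C| = 4, check: satisfied.
This |C| is at the Plotkin bound.


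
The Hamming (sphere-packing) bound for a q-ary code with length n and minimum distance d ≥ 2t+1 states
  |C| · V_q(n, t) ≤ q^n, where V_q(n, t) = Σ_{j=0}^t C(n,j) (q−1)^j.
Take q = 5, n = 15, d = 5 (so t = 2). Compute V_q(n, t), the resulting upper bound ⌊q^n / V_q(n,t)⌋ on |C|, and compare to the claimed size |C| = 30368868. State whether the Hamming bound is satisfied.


V_q(n, t) = 1741, q^n = 30517578125, Hamming bound = 17528764, |C| = 30368868 > bound (violated).

Step 1: Compute V_q(n, t) = Σ_{j=0}^2 C(n, j) (q−1)^j.
  j = 0: C(15,0)·(4)^0 = 1·1 = 1.
  j = 1: C(15,1)·(4)^1 = 15·4 = 60.
  j = 2: C(15,2)·(4)^2 = 105·16 = 1680.
  V_q(n, t) = 1 + 60 + 1680 = 1741.
Step 2: q^n = 5^15 = 30517578125.
Step 3: Hamming bound ⌊q^n / V_q(n,t)⌋ = ⌊30517578125/1741⌋ = 17528764.
Step 4: Compare |C| = 30368868 to 17528764: violated.
The claimed |C| lies above the Hamming bound, so no 5-ary code of length 15 with d ≥ 5 can have 30368868 codewords.


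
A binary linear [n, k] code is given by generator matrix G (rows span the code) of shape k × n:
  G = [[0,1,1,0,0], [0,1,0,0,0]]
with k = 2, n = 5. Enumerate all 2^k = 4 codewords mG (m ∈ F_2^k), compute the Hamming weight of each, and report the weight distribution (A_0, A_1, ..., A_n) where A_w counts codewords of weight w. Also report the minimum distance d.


Weight distribution: A_0 = 1, A_1 = 2, A_2 = 1. Minimum distance d = 1.

Enumerate all 2^2 = 4 messages m ∈ F_2^2.
For each, compute codeword c = mG in F_2^5, then tally its weight.
  m = 00 → c = 00000, weight = 0.
  m = 10 → c = 01100, weight = 2.
  m = 01 → c = 01000, weight = 1.
  m = 11 → c = 00100, weight = 1.
Tally weights:
  weight 0: 1 codewords.
  weight 1: 2 codewords.
  weight 2: 1 codewords.
Minimum distance d = smallest w > 0 with A_w > 0 = 1.
Sanity: Σ A_w = 4 = 2^2 = 4 ✓.


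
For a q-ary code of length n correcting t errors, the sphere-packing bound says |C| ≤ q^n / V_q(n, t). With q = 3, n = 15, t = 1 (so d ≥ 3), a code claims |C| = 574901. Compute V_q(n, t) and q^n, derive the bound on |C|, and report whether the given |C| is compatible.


V_q(n, t) = 31, q^n = 14348907, Hamming bound = 462867, |C| = 574901 > bound (violated).

Step 1: Compute V_q(n, t) = Σ_{j=0}^1 C(n, j) (q−1)^j.
  j = 0: C(15,0)·(2)^0 = 1·1 = 1.
  j = 1: C(15,1)·(2)^1 = 15·2 = 30.
  V_q(n, t) = 1 + 30 = 31.
Step 2: q^n = 3^15 = 14348907.
Step 3: Hamming bound ⌊q^n / V_q(n,t)⌋ = ⌊14348907/31⌋ = 462867.
Step 4: Compare |C| = 574901 to 462867: violated.
The claimed |C| lies above the Hamming bound, so no 3-ary code of length 15 with d ≥ 3 can have 574901 codewords.


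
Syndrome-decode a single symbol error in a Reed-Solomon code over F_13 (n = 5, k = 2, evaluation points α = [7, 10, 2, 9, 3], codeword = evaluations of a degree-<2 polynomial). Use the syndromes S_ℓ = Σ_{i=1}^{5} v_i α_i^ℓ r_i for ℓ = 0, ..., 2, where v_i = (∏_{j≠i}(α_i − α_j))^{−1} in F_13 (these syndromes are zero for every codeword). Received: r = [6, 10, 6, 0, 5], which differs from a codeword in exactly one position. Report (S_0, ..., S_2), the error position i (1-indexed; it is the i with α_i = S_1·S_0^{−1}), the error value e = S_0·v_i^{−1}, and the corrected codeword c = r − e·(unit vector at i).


S = (9, 5, 10), error at position 3, error magnitude e = 11, c = [6, 10, 8, 0, 5].

Step 1: column multipliers v_i = (∏_{j≠i}(α_i − α_j))^{−1} mod 13.
  i = 1 (α = 7): (7−10)(7−2)(7−9)(7−3) = (−3)·5·(−2)·4 = 120 ≡ 3, so v_1 = 3^{−1} = 9 (mod 13).
  i = 2 (α = 10): (10−7)(10−2)(10−9)(10−3) = 3·8·1·7 = 168 ≡ 12, so v_2 = 12^{−1} = 12 (mod 13).
  i = 3 (α = 2): (2−7)(2−10)(2−9)(2−3) = (−5)·(−8)·(−7)·(−1) = 280 ≡ 7, so v_3 = 7^{−1} = 2 (mod 13).
  i = 4 (α = 9): (9−7)(9−10)(9−2)(9−3) = 2·(−1)·7·6 = −84 ≡ 7, so v_4 = 7^{−1} = 2 (mod 13).
  i = 5 (α = 3): (3−7)(3−10)(3−2)(3−9) = (−4)·(−7)·1·(−6) = −168 ≡ 1, so v_5 = 1^{−1} = 1 (mod 13).
  v = [9, 12, 2, 2, 1].
Step 2: syndromes of r = [6, 10, 6, 0, 5] (all sums mod 13).
  S_0 = Σ v_i r_i = 9·6 + 12·10 + 2·6 + 2·0 + 1·5 = 191 ≡ 9.
  S_1 = Σ v_i α_i r_i = 9·7·6 + 12·10·10 + 2·2·6 + 2·9·0 + 1·3·5 = 1617 ≡ 5.
  α_i^2 mod 13 = [10, 9, 4, 3, 9].
  S_2 = Σ v_i α_i^2 r_i = 9·10·6 + 12·9·10 + 2·4·6 + 2·3·0 + 1·9·5 = 1713 ≡ 10.
  S = (9, 5, 10) ≠ 0, so r is not a codeword (an error is present).
Step 3: locate the error. For a single error e at position i, S_ℓ = v_i·e·α_i^ℓ, so α_err = S_1/S_0.
  S_0^{−1} = 9^{−1} = 3 (mod 13), so α_err = 5·3 = 15 ≡ 2 = α_3. Error position i = 3.
  Consistency check: S_2/S_1 = 10·8 = 80 ≡ 2 = α_err ✓ (single-error assumption holds).
Step 4: error magnitude e = S_0/v_3 = S_0·∏_{j≠3}(α_3 − α_j) = 9·7 = 63 ≡ 11 (mod 13).
Step 5: correct position 3: c_3 = r_3 − e = 6 − 11 ≡ 8 (mod 13). Hence c = [6, 10, 8, 0, 5].
  Check: interpolating c through the α_i gives m(x) = 1 + 10·x (degree < 2) with m(α_i) = c_i for every i, so c is indeed a codeword.


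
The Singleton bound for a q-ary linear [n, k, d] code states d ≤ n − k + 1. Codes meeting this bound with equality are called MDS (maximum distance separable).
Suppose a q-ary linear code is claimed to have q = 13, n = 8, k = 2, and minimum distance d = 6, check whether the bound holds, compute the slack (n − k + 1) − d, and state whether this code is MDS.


Singleton RHS = n − k + 1 = 7, slack = 1, bound satisfied, not MDS.

Singleton bound: d ≤ n − k + 1.
Here n = 8, k = 2, so n − k + 1 = 7.
Given d = 6, check d ≤ 7: YES.
Slack = (n − k + 1) − d = 1.
The code is NOT MDS (slack = 1 > 0).
Description: the claimed parameters are [8, 2, 6]_13; such a code would be non-MDS.


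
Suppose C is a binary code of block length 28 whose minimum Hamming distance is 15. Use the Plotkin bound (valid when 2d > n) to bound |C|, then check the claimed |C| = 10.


Plotkin bound M ≤ 14; given |C| = 10 ≤ bound (satisfied).

Check applicability: 2d = 30, n = 28.
2d − n = 2 > 0, so Plotkin applies.
Compute d/(2d−n) = 15/2 ≈ 7.5000.
⌊d/(2d−n)⌋ = 7.
Plotkin bound: M ≤ 2·7 = 14.
Given |C| = 10, check: satisfied.
This |C| is below the Plotkin bound.


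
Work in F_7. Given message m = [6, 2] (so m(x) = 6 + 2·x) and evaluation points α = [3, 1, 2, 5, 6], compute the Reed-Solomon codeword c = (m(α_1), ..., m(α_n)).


c = [5, 1, 3, 2, 4]

Message polynomial: m(x) = 6 + 2·x (mod 7).
For each evaluation point α_i, compute m(α_i) mod 7:
  α_1 = 3: Horner steps 2 → 5, so m(3) = 5.
  α_2 = 1: Horner steps 2 → 1, so m(1) = 1.
  α_3 = 2: Horner steps 2 → 3, so m(2) = 3.
  α_4 = 5: Horner steps 2 → 2, so m(5) = 2.
  α_5 = 6: Horner steps 2 → 4, so m(6) = 4.
Codeword c = [5, 1, 3, 2, 4] ∈ F_7^5.


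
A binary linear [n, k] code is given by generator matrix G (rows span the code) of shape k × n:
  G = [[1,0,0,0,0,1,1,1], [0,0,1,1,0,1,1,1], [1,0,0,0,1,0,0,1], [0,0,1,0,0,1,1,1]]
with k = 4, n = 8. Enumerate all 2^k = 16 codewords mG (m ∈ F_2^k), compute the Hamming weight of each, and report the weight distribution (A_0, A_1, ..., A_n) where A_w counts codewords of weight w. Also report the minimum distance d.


Weight distribution: A_0 = 1, A_1 = 1, A_2 = 1, A_3 = 4, A_4 = 5, A_5 = 3, A_6 = 1. Minimum distance d = 1.

Enumerate all 2^4 = 16 messages m ∈ F_2^4.
For each, compute codeword c = mG in F_2^8, then tally its weight.
  m = 0000 → c = 00000000, weight = 0.
  m = 1000 → c = 10000111, weight = 4.
  m = 0100 → c = 00110111, weight = 5.
  m = 1100 → c = 10110000, weight = 3.
  m = 0010 → c = 10001001, weight = 3.
  m = 1010 → c = 00001110, weight = 3.
  m = 0110 → c = 10111110, weight = 6.
  m = 1110 → c = 00111001, weight = 4.
  m = 0001 → c = 00100111, weight = 4.
  m = 1001 → c = 10100000, weight = 2.
  m = 0101 → c = 00010000, weight = 1.
  m = 1101 → c = 10010111, weight = 5.
  m = 0011 → c = 10101110, weight = 5.
  m = 1011 → c = 00101001, weight = 3.
  m = 0111 → c = 10011001, weight = 4.
  m = 1111 → c = 00011110, weight = 4.
Tally weights:
  weight 0: 1 codewords.
  weight 1: 1 codewords.
  weight 2: 1 codewords.
  weight 3: 4 codewords.
  weight 4: 5 codewords.
  weight 5: 3 codewords.
  weight 6: 1 codewords.
Minimum distance d = smallest w > 0 with A_w > 0 = 1.
Sanity: Σ A_w = 16 = 2^4 = 16 ✓.


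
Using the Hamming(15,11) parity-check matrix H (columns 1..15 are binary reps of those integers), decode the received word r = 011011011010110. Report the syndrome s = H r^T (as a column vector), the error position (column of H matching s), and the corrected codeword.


s = (1, 0, 1, 1)^T, error position = 11, corrected codeword c = 011011011000110

Compute s = H r^T mod 2 one row at a time:
  s_1 = 1 + 1 + 0 + 1 + 0 + 1 + 1 + 0 = 5 ≡ 1 (mod 2).
  s_2 = 0 + 1 + 1 + 0 + 0 + 1 + 1 + 0 = 4 ≡ 0 (mod 2).
  s_3 = 1 + 1 + 1 + 0 + 0 + 1 + 1 + 0 = 5 ≡ 1 (mod 2).
  s_4 = 0 + 1 + 1 + 0 + 1 + 1 + 1 + 0 = 5 ≡ 1 (mod 2).
s = (1, 0, 1, 1)^T — this equals column 11 of H (binary 1011), so error is at position 11.
Correct: flip bit 11 of r = 011011011010110 to get c = 011011011000110.


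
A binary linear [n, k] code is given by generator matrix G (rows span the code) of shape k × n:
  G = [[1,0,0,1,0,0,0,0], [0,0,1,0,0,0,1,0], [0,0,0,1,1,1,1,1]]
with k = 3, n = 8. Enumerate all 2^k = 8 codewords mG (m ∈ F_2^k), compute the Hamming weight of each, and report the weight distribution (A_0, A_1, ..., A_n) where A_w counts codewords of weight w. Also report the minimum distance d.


Weight distribution: A_0 = 1, A_2 = 2, A_4 = 1, A_5 = 4. Minimum distance d = 2.

Enumerate all 2^3 = 8 messages m ∈ F_2^3.
For each, compute codeword c = mG in F_2^8, then tally its weight.
  m = 000 → c = 00000000, weight = 0.
  m = 100 → c = 10010000, weight = 2.
  m = 010 → c = 00100010, weight = 2.
  m = 110 → c = 10110010, weight = 4.
  m = 001 → c = 00011111, weight = 5.
  m = 101 → c = 10001111, weight = 5.
  m = 011 → c = 00111101, weight = 5.
  m = 111 → c = 10101101, weight = 5.
Tally weights:
  weight 0: 1 codewords.
  weight 2: 2 codewords.
  weight 4: 1 codewords.
  weight 5: 4 codewords.
Minimum distance d = smallest w > 0 with A_w > 0 = 2.
Sanity: Σ A_w = 8 = 2^3 = 8 ✓.


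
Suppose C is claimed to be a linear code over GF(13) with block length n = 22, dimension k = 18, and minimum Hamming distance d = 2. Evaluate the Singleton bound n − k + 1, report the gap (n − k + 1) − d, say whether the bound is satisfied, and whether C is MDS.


Singleton RHS = n − k + 1 = 5, slack = 3, bound satisfied, not MDS.

Singleton bound: d ≤ n − k + 1.
Here n = 22, k = 18, so n − k + 1 = 5.
Given d = 2, check d ≤ 5: YES.
Slack = (n − k + 1) − d = 3.
The code is NOT MDS (slack = 3 > 0).
Description: the claimed parameters are [22, 18, 2]_13; such a code would be non-MDS.


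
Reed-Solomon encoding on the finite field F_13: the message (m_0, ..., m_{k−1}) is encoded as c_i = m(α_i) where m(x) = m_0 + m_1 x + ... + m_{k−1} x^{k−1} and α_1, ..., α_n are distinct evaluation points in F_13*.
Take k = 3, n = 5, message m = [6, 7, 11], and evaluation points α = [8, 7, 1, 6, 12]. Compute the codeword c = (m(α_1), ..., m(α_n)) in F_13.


c = [12, 9, 11, 2, 10]

Message polynomial: m(x) = 6 + 7·x + 11·x^2 (mod 13).
For each evaluation point α_i, compute m(α_i) mod 13:
  α_1 = 8: Horner steps 11 → 4 → 12, so m(8) = 12.
  α_2 = 7: Horner steps 11 → 6 → 9, so m(7) = 9.
  α_3 = 1: Horner steps 11 → 5 → 11, so m(1) = 11.
  α_4 = 6: Horner steps 11 → 8 → 2, so m(6) = 2.
  α_5 = 12: Horner steps 11 → 9 → 10, so m(12) = 10.
Codeword c = [12, 9, 11, 2, 10] ∈ F_13^5.


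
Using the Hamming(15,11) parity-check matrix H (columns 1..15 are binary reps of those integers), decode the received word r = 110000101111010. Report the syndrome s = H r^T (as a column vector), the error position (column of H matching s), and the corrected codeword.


s = (1, 1, 1, 0)^T, error position = 14, corrected codeword c = 110000101111000

Compute s = H r^T mod 2 one row at a time:
  s_1 = 0 + 1 + 1 + 1 + 1 + 0 + 1 + 0 = 5 ≡ 1 (mod 2).
  s_2 = 0 + 0 + 0 + 1 + 1 + 0 + 1 + 0 = 3 ≡ 1 (mod 2).
  s_3 = 1 + 0 + 0 + 1 + 1 + 1 + 1 + 0 = 5 ≡ 1 (mod 2).
  s_4 = 1 + 0 + 0 + 1 + 1 + 1 + 0 + 0 = 4 ≡ 0 (mod 2).
s = (1, 1, 1, 0)^T — this equals column 14 of H (binary 1110), so error is at position 14.
Correct: flip bit 14 of r = 110000101111010 to get c = 110000101111000.


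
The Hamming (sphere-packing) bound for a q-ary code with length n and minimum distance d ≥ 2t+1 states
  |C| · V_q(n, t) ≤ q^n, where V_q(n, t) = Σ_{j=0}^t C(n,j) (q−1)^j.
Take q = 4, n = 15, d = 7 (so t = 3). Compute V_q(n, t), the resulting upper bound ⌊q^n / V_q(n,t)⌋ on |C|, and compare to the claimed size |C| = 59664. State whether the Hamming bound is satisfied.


V_q(n, t) = 13276, q^n = 1073741824, Hamming bound = 80878, |C| = 59664 ≤ bound (satisfied).

Step 1: Compute V_q(n, t) = Σ_{j=0}^3 C(n, j) (q−1)^j.
  j = 0: C(15,0)·(3)^0 = 1·1 = 1.
  j = 1: C(15,1)·(3)^1 = 15·3 = 45.
  j = 2: C(15,2)·(3)^2 = 105·9 = 945.
  j = 3: C(15,3)·(3)^3 = 455·27 = 12285.
  V_q(n, t) = 1 + 45 + 945 + 12285 = 13276.
Step 2: q^n = 4^15 = 1073741824.
Step 3: Hamming bound ⌊q^n / V_q(n,t)⌋ = ⌊1073741824/13276⌋ = 80878.
Step 4: Compare |C| = 59664 to 80878: satisfied.
The claimed |C| lies below the Hamming bound.


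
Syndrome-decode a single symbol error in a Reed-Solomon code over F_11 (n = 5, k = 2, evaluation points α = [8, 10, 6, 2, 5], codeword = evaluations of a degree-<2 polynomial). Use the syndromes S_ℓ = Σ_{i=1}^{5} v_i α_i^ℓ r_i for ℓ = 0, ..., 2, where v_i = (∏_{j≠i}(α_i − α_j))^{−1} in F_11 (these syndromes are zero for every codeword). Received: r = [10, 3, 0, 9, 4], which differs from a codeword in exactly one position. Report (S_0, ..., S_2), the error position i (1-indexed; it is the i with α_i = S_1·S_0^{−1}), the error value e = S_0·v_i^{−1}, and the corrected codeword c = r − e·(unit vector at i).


S = (6, 3, 7), error at position 3, error magnitude e = 5, c = [10, 3, 6, 9, 4].

Step 1: column multipliers v_i = (∏_{j≠i}(α_i − α_j))^{−1} mod 11.
  i = 1 (α = 8): (8−10)(8−6)(8−2)(8−5) = (−2)·2·6·3 = −72 ≡ 5, so v_1 = 5^{−1} = 9 (mod 11).
  i = 2 (α = 10): (10−8)(10−6)(10−2)(10−5) = 2·4·8·5 = 320 ≡ 1, so v_2 = 1^{−1} = 1 (mod 11).
  i = 3 (α = 6): (6−8)(6−10)(6−2)(6−5) = (−2)·(−4)·4·1 = 32 ≡ 10, so v_3 = 10^{−1} = 10 (mod 11).
  i = 4 (α = 2): (2−8)(2−10)(2−6)(2−5) = (−6)·(−8)·(−4)·(−3) = 576 ≡ 4, so v_4 = 4^{−1} = 3 (mod 11).
  i = 5 (α = 5): (5−8)(5−10)(5−6)(5−2) = (−3)·(−5)·(−1)·3 = −45 ≡ 10, so v_5 = 10^{−1} = 10 (mod 11).
  v = [9, 1, 10, 3, 10].
Step 2: syndromes of r = [10, 3, 0, 9, 4] (all sums mod 11).
  S_0 = Σ v_i r_i = 9·10 + 1·3 + 10·0 + 3·9 + 10·4 = 160 ≡ 6.
  S_1 = Σ v_i α_i r_i = 9·8·10 + 1·10·3 + 10·6·0 + 3·2·9 + 10·5·4 = 1004 ≡ 3.
  α_i^2 mod 11 = [9, 1, 3, 4, 3].
  S_2 = Σ v_i α_i^2 r_i = 9·9·10 + 1·1·3 + 10·3·0 + 3·4·9 + 10·3·4 = 1041 ≡ 7.
  S = (6, 3, 7) ≠ 0, so r is not a codeword (an error is present).
Step 3: locate the error. For a single error e at position i, S_ℓ = v_i·e·α_i^ℓ, so α_err = S_1/S_0.
  S_0^{−1} = 6^{−1} = 2 (mod 11), so α_err = 3·2 = 6 ≡ 6 = α_3. Error position i = 3.
  Consistency check: S_2/S_1 = 7·4 = 28 ≡ 6 = α_err ✓ (single-error assumption holds).
Step 4: error magnitude e = S_0/v_3 = S_0·∏_{j≠3}(α_3 − α_j) = 6·10 = 60 ≡ 5 (mod 11).
Step 5: correct position 3: c_3 = r_3 − e = 0 − 5 ≡ 6 (mod 11). Hence c = [10, 3, 6, 9, 4].
  Check: interpolating c through the α_i gives m(x) = 5 + 2·x (degree < 2) with m(α_i) = c_i for every i, so c is indeed a codeword.


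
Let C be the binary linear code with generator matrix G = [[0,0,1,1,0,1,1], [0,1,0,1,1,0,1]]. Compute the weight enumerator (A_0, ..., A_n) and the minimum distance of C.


Weight distribution: A_0 = 1, A_4 = 3. Minimum distance d = 4.

Enumerate all 2^2 = 4 messages m ∈ F_2^2.
For each, compute codeword c = mG in F_2^7, then tally its weight.
  m = 00 → c = 0000000, weight = 0.
  m = 10 → c = 0011011, weight = 4.
  m = 01 → c = 0101101, weight = 4.
  m = 11 → c = 0110110, weight = 4.
Tally weights:
  weight 0: 1 codewords.
  weight 4: 3 codewords.
Minimum distance d = smallest w > 0 with A_w > 0 = 4.
Sanity: Σ A_w = 4 = 2^2 = 4 ✓.


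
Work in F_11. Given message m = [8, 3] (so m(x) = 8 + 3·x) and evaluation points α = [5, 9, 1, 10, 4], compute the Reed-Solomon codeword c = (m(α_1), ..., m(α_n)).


c = [1, 2, 0, 5, 9]

Message polynomial: m(x) = 8 + 3·x (mod 11).
For each evaluation point α_i, compute m(α_i) mod 11:
  α_1 = 5: Horner steps 3 → 1, so m(5) = 1.
  α_2 = 9: Horner steps 3 → 2, so m(9) = 2.
  α_3 = 1: Horner steps 3 → 0, so m(1) = 0.
  α_4 = 10: Horner steps 3 → 5, so m(10) = 5.
  α_5 = 4: Horner steps 3 → 9, so m(4) = 9.
Codeword c = [1, 2, 0, 5, 9] ∈ F_11^5.


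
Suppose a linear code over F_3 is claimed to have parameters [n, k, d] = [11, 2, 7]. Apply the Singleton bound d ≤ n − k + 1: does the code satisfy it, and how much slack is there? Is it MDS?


Singleton RHS = n − k + 1 = 10, slack = 3, bound satisfied, not MDS.

Singleton bound: d ≤ n − k + 1.
Here n = 11, k = 2, so n − k + 1 = 10.
Given d = 7, check d ≤ 10: YES.
Slack = (n − k + 1) − d = 3.
The code is NOT MDS (slack = 3 > 0).
Description: the claimed parameters are [11, 2, 7]_3; such a code would be non-MDS.


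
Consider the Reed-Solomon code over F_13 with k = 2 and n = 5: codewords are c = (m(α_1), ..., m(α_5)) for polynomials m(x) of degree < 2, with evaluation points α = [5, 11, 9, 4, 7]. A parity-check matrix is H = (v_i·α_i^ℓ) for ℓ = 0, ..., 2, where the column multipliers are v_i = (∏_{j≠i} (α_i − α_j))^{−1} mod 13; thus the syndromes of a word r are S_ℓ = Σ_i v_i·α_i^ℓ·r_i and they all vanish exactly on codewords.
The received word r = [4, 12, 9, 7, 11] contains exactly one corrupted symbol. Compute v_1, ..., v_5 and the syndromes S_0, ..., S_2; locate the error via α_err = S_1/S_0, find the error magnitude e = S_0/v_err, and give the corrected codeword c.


S = (11, 8, 7), error at position 3, error magnitude e = 4, c = [4, 12, 5, 7, 11].

Step 1: column multipliers v_i = (∏_{j≠i}(α_i − α_j))^{−1} mod 13.
  i = 1 (α = 5): (5−11)(5−9)(5−4)(5−7) = (−6)·(−4)·1·(−2) = −48 ≡ 4, so v_1 = 4^{−1} = 10 (mod 13).
  i = 2 (α = 11): (11−5)(11−9)(11−4)(11−7) = 6·2·7·4 = 336 ≡ 11, so v_2 = 11^{−1} = 6 (mod 13).
  i = 3 (α = 9): (9−5)(9−11)(9−4)(9−7) = 4·(−2)·5·2 = −80 ≡ 11, so v_3 = 11^{−1} = 6 (mod 13).
  i = 4 (α = 4): (4−5)(4−11)(4−9)(4−7) = (−1)·(−7)·(−5)·(−3) = 105 ≡ 1, so v_4 = 1^{−1} = 1 (mod 13).
  i = 5 (α = 7): (7−5)(7−11)(7−9)(7−4) = 2·(−4)·(−2)·3 = 48 ≡ 9, so v_5 = 9^{−1} = 3 (mod 13).
  v = [10, 6, 6, 1, 3].
Step 2: syndromes of r = [4, 12, 9, 7, 11] (all sums mod 13).
  S_0 = Σ v_i r_i = 10·4 + 6·12 + 6·9 + 1·7 + 3·11 = 206 ≡ 11.
  S_1 = Σ v_i α_i r_i = 10·5·4 + 6·11·12 + 6·9·9 + 1·4·7 + 3·7·11 = 1737 ≡ 8.
  α_i^2 mod 13 = [12, 4, 3, 3, 10].
  S_2 = Σ v_i α_i^2 r_i = 10·12·4 + 6·4·12 + 6·3·9 + 1·3·7 + 3·10·11 = 1281 ≡ 7.
  S = (11, 8, 7) ≠ 0, so r is not a codeword (an error is present).
Step 3: locate the error. For a single error e at position i, S_ℓ = v_i·e·α_i^ℓ, so α_err = S_1/S_0.
  S_0^{−1} = 11^{−1} = 6 (mod 13), so α_err = 8·6 = 48 ≡ 9 = α_3. Error position i = 3.
  Consistency check: S_2/S_1 = 7·5 = 35 ≡ 9 = α_err ✓ (single-error assumption holds).
Step 4: error magnitude e = S_0/v_3 = S_0·∏_{j≠3}(α_3 − α_j) = 11·11 = 121 ≡ 4 (mod 13).
Step 5: correct position 3: c_3 = r_3 − e = 9 − 4 ≡ 5 (mod 13). Hence c = [4, 12, 5, 7, 11].
  Check: interpolating c through the α_i gives m(x) = 6 + 10·x (degree < 2) with m(α_i) = c_i for every i, so c is indeed a codeword.


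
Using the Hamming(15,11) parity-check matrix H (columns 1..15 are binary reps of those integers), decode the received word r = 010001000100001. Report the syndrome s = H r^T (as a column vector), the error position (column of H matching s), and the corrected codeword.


s = (0, 0, 0, 1)^T, error position = 1, corrected codeword c = 110001000100001

Compute s = H r^T mod 2 one row at a time:
  s_1 = 0 + 0 + 1 + 0 + 0 + 0 + 0 + 1 = 2 ≡ 0 (mod 2).
  s_2 = 0 + 0 + 1 + 0 + 0 + 0 + 0 + 1 = 2 ≡ 0 (mod 2).
  s_3 = 1 + 0 + 1 + 0 + 1 + 0 + 0 + 1 = 4 ≡ 0 (mod 2).
  s_4 = 0 + 0 + 0 + 0 + 0 + 0 + 0 + 1 = 1 ≡ 1 (mod 2).
s = (0, 0, 0, 1)^T — this equals column 1 of H (binary 0001), so error is at position 1.
Correct: flip bit 1 of r = 010001000100001 to get c = 110001000100001.


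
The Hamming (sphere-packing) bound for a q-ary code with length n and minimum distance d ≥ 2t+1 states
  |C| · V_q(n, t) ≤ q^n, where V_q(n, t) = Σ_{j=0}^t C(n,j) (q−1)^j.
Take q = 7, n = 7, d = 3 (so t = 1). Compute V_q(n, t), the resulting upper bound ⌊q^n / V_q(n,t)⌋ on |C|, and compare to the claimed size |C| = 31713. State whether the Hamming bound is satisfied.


V_q(n, t) = 43, q^n = 823543, Hamming bound = 19152, |C| = 31713 > bound (violated).

Step 1: Compute V_q(n, t) = Σ_{j=0}^1 C(n, j) (q−1)^j.
  j = 0: C(7,0)·(6)^0 = 1·1 = 1.
  j = 1: C(7,1)·(6)^1 = 7·6 = 42.
  V_q(n, t) = 1 + 42 = 43.
Step 2: q^n = 7^7 = 823543.
Step 3: Hamming bound ⌊q^n / V_q(n,t)⌋ = ⌊823543/43⌋ = 19152.
Step 4: Compare |C| = 31713 to 19152: violated.
The claimed |C| lies above the Hamming bound, so no 7-ary code of length 7 with d ≥ 3 can have 31713 codewords.


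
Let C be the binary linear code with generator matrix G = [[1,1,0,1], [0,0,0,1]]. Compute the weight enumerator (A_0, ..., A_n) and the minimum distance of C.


Weight distribution: A_0 = 1, A_1 = 1, A_2 = 1, A_3 = 1. Minimum distance d = 1.

Enumerate all 2^2 = 4 messages m ∈ F_2^2.
For each, compute codeword c = mG in F_2^4, then tally its weight.
  m = 00 → c = 0000, weight = 0.
  m = 10 → c = 1101, weight = 3.
  m = 01 → c = 0001, weight = 1.
  m = 11 → c = 1100, weight = 2.
Tally weights:
  weight 0: 1 codewords.
  weight 1: 1 codewords.
  weight 2: 1 codewords.
  weight 3: 1 codewords.
Minimum distance d = smallest w > 0 with A_w > 0 = 1.
Sanity: Σ A_w = 4 = 2^2 = 4 ✓.


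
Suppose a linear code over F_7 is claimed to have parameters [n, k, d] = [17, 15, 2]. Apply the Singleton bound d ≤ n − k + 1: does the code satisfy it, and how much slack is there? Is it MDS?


Singleton RHS = n − k + 1 = 3, slack = 1, bound satisfied, not MDS.

Singleton bound: d ≤ n − k + 1.
Here n = 17, k = 15, so n − k + 1 = 3.
Given d = 2, check d ≤ 3: YES.
Slack = (n − k + 1) − d = 1.
The code is NOT MDS (slack = 1 > 0).
Description: the claimed parameters are [17, 15, 2]_7; such a code would be non-MDS.


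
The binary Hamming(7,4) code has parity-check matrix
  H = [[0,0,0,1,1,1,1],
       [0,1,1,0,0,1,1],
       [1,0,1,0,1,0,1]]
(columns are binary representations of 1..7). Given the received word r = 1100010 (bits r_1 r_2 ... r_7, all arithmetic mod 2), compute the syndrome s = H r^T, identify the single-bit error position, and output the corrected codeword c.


s = (1, 0, 1)^T, error position = 5, corrected codeword c = 1100110

Compute s = H r^T mod 2 one row at a time:
  s_1 = 0 + 0 + 1 + 0 = 1 ≡ 1 (mod 2).
  s_2 = 1 + 0 + 1 + 0 = 2 ≡ 0 (mod 2).
  s_3 = 1 + 0 + 0 + 0 = 1 ≡ 1 (mod 2).
s = (1, 0, 1)^T — this equals column 5 of H (binary 101), so error is at position 5.
Correct: flip bit 5 of r = 1100010 to get c = 1100110.


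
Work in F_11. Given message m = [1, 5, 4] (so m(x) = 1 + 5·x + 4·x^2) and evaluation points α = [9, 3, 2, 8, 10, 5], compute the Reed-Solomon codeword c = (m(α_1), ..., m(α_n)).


c = [7, 8, 5, 0, 0, 5]

Message polynomial: m(x) = 1 + 5·x + 4·x^2 (mod 11).
For each evaluation point α_i, compute m(α_i) mod 11:
  α_1 = 9: Horner steps 4 → 8 → 7, so m(9) = 7.
  α_2 = 3: Horner steps 4 → 6 → 8, so m(3) = 8.
  α_3 = 2: Horner steps 4 → 2 → 5, so m(2) = 5.
  α_4 = 8: Horner steps 4 → 4 → 0, so m(8) = 0.
  α_5 = 10: Horner steps 4 → 1 → 0, so m(10) = 0.
  α_6 = 5: Horner steps 4 → 3 → 5, so m(5) = 5.
Codeword c = [7, 8, 5, 0, 0, 5] ∈ F_11^6.


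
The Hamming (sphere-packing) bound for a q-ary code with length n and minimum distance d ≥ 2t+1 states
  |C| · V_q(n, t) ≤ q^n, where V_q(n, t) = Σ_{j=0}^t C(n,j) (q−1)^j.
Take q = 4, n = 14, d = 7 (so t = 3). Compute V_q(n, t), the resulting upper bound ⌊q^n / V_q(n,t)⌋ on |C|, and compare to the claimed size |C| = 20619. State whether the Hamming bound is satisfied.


V_q(n, t) = 10690, q^n = 268435456, Hamming bound = 25110, |C| = 20619 ≤ bound (satisfied).

Step 1: Compute V_q(n, t) = Σ_{j=0}^3 C(n, j) (q−1)^j.
  j = 0: C(14,0)·(3)^0 = 1·1 = 1.
  j = 1: C(14,1)·(3)^1 = 14·3 = 42.
  j = 2: C(14,2)·(3)^2 = 91·9 = 819.
  j = 3: C(14,3)·(3)^3 = 364·27 = 9828.
  V_q(n, t) = 1 + 42 + 819 + 9828 = 10690.
Step 2: q^n = 4^14 = 268435456.
Step 3: Hamming bound ⌊q^n / V_q(n,t)⌋ = ⌊268435456/10690⌋ = 25110.
Step 4: Compare |C| = 20619 to 25110: satisfied.
The claimed |C| lies below the Hamming bound.


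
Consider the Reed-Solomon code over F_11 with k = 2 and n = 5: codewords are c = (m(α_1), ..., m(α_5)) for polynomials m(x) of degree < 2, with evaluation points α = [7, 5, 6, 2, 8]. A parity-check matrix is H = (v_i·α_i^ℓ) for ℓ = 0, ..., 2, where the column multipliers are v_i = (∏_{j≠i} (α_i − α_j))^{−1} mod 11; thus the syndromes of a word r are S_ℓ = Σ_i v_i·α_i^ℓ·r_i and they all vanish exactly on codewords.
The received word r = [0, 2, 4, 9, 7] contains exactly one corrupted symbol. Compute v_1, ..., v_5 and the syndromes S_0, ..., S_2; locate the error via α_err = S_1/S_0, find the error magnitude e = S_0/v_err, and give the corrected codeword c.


S = (4, 9, 1), error at position 2, error magnitude e = 5, c = [0, 8, 4, 9, 7].

Step 1: column multipliers v_i = (∏_{j≠i}(α_i − α_j))^{−1} mod 11.
  i = 1 (α = 7): (7−5)(7−6)(7−2)(7−8) = 2·1·5·(−1) = −10 ≡ 1, so v_1 = 1^{−1} = 1 (mod 11).
  i = 2 (α = 5): (5−7)(5−6)(5−2)(5−8) = (−2)·(−1)·3·(−3) = −18 ≡ 4, so v_2 = 4^{−1} = 3 (mod 11).
  i = 3 (α = 6): (6−7)(6−5)(6−2)(6−8) = (−1)·1·4·(−2) = 8 ≡ 8, so v_3 = 8^{−1} = 7 (mod 11).
  i = 4 (α = 2): (2−7)(2−5)(2−6)(2−8) = (−5)·(−3)·(−4)·(−6) = 360 ≡ 8, so v_4 = 8^{−1} = 7 (mod 11).
  i = 5 (α = 8): (8−7)(8−5)(8−6)(8−2) = 1·3·2·6 = 36 ≡ 3, so v_5 = 3^{−1} = 4 (mod 11).
  v = [1, 3, 7, 7, 4].
Step 2: syndromes of r = [0, 2, 4, 9, 7] (all sums mod 11).
  S_0 = Σ v_i r_i = 1·0 + 3·2 + 7·4 + 7·9 + 4·7 = 125 ≡ 4.
  S_1 = Σ v_i α_i r_i = 1·7·0 + 3·5·2 + 7·6·4 + 7·2·9 + 4·8·7 = 548 ≡ 9.
  α_i^2 mod 11 = [5, 3, 3, 4, 9].
  S_2 = Σ v_i α_i^2 r_i = 1·5·0 + 3·3·2 + 7·3·4 + 7·4·9 + 4·9·7 = 606 ≡ 1.
  S = (4, 9, 1) ≠ 0, so r is not a codeword (an error is present).
Step 3: locate the error. For a single error e at position i, S_ℓ = v_i·e·α_i^ℓ, so α_err = S_1/S_0.
  S_0^{−1} = 4^{−1} = 3 (mod 11), so α_err = 9·3 = 27 ≡ 5 = α_2. Error position i = 2.
  Consistency check: S_2/S_1 = 1·5 = 5 ≡ 5 = α_err ✓ (single-error assumption holds).
Step 4: error magnitude e = S_0/v_2 = S_0·∏_{j≠2}(α_2 − α_j) = 4·4 = 16 ≡ 5 (mod 11).
Step 5: correct position 2: c_2 = r_2 − e = 2 − 5 ≡ 8 (mod 11). Hence c = [0, 8, 4, 9, 7].
  Check: interpolating c through the α_i gives m(x) = 6 + 7·x (degree < 2) with m(α_i) = c_i for every i, so c is indeed a codeword.
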